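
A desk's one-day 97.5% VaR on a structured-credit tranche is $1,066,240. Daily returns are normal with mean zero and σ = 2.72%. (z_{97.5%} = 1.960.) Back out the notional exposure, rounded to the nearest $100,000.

VaR as a fraction of value: z·σ = 1.960 × 2.72% = 5.3312%.
Position = $1,066,240 / 0.053312 = $20,000,000.

$20,000,000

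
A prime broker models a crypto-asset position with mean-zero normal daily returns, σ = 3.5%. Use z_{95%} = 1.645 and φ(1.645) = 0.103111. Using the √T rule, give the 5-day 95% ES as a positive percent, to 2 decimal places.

16.14%

σ_{5d} = 3.5% × √5 = 7.826%.
ES multiplier = φ(z)/(1−α) = 0.103111/0.05 = 2.062.
ES = 7.826% × 2.062 = 16.137%.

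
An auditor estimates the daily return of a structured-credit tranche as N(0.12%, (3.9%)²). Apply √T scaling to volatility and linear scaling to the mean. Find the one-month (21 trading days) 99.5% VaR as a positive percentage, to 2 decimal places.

43.52%

At 99.5%, z = 2.576.
σ_{21d} = 3.9% × √21 = 17.872%; μ_{21d} = 21 × 0.12% = 2.520%.
VaR = −(2.520%) + 2.576 × 17.872% = 43.518%.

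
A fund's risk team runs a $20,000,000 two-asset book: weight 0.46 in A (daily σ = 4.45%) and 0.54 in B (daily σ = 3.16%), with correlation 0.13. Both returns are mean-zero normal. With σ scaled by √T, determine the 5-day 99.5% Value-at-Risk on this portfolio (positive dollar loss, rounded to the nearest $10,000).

$3,260,000

σ_p = √(0.46²·4.45² + 0.54²·3.16² + 2·0.13·0.46·0.54·4.45·3.16) = 2.830%.
σ_{5d} = 2.830% × √5 = 6.328%.
z(99.5%) = 2.576.
VaR = 2.576 × 6.328% = 16.301%; on $20,000,000 that is $3,260,200.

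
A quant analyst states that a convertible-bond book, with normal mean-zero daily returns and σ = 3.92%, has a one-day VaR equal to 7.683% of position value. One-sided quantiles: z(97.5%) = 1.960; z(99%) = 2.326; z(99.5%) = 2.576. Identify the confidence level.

Implied z = VaR/σ = 7.683 / 3.92 = 1.960.
This matches z(97.5%) = 1.960.

97.5%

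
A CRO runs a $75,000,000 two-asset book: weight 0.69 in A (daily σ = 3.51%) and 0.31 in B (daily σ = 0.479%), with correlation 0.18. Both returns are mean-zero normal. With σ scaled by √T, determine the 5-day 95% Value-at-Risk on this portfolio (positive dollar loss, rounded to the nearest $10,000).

σ_p = √(0.69²·3.51² + 0.31²·0.479² + 2·0.18·0.69·0.31·3.51·0.479) = 2.453%.
σ_{5d} = 2.453% × √5 = 5.485%.
z(95%) = 1.645.
VaR = 1.645 × 5.485% = 9.023%; on $75,000,000 that is $6,767,250.

$6,770,000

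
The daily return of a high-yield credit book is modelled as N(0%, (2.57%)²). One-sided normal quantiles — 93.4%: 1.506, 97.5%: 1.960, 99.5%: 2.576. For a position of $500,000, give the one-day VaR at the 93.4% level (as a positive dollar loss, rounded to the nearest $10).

$19,350

VaR = z·σ = 1.506 × 2.57% = 3.870%.
On $500,000: 0.03870 × $500,000 = $19,350.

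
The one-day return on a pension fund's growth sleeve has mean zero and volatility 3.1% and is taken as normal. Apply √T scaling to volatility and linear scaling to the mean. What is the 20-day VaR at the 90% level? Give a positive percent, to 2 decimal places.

17.77%

At 90%, z = 1.282.
σ_{20d} = 3.1% × √20 = 13.864%.
VaR = 1.282 × 13.864% = 17.774%.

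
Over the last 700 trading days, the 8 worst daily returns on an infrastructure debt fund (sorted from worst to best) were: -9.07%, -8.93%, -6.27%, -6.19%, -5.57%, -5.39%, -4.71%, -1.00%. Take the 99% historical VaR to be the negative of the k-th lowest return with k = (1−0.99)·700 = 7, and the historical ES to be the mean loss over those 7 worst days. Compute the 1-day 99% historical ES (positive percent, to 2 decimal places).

The 7 worst returns sum to -46.13%.
ES = −(-46.13%) / 7 = 6.59%.

6.59%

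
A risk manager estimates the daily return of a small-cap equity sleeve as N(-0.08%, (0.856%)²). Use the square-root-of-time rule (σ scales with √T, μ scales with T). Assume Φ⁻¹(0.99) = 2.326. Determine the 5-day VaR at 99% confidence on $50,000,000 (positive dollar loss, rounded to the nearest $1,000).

$2,426,000

σ_{5d} = 0.856% × √5 = 1.914%; μ_{5d} = 5 × -0.08% = -0.400%.
VaR = −(-0.400%) + 2.326 × 1.914% = 4.852%.
On $50,000,000: 0.04852 × $50,000,000 = $2,426,000.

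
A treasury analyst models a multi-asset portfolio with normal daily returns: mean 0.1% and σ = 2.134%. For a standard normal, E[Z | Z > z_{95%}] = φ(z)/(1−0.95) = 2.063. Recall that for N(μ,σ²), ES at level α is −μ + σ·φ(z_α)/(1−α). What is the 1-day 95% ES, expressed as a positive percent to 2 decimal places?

ES = −(0.1%) + 2.134% × 2.063 = 4.302%.

4.30%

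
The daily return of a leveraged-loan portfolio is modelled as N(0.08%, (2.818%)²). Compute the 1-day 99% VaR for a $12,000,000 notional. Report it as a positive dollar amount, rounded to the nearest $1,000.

$777,000

At 99% one-sided, z = 2.326.
VaR = −μ + z·σ = −(0.08%) + 2.326 × 2.818% = 6.475%.
On $12,000,000: 0.06475 × $12,000,000 = $777,000.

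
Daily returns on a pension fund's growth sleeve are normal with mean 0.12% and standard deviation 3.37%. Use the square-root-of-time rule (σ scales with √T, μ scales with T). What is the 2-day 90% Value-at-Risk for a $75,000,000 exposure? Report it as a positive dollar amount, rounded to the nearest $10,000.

At 90%, z = 1.282.
σ_{2d} = 3.37% × √2 = 4.766%; μ_{2d} = 2 × 0.12% = 0.240%.
VaR = −(0.240%) + 1.282 × 4.766% = 5.870%.
On $75,000,000: 0.05870 × $75,000,000 = $4,402,500.

$4,400,000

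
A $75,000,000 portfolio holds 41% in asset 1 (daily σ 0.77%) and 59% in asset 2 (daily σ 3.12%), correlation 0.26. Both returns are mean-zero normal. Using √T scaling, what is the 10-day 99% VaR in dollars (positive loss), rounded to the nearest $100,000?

σ_p = √(0.41²·0.77² + 0.59²·3.12² + 2·0.26·0.41·0.59·0.77·3.12) = 1.947%.
σ_{10d} = 1.947% × √10 = 6.157%.
z(99%) = 2.326.
VaR = 2.326 × 6.157% = 14.321%; on $75,000,000 that is $10,740,750.

$10,700,000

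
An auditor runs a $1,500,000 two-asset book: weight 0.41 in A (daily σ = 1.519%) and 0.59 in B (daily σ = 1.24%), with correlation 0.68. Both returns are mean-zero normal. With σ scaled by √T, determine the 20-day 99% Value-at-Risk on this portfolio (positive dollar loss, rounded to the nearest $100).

$193,800

σ_p = √(0.41²·1.519² + 0.59²·1.24² + 2·0.68·0.41·0.59·1.519·1.24) = 1.242%.
σ_{20d} = 1.242% × √20 = 5.554%.
z(99%) = 2.326.
VaR = 2.326 × 5.554% = 12.919%; on $1,500,000 that is $193,785.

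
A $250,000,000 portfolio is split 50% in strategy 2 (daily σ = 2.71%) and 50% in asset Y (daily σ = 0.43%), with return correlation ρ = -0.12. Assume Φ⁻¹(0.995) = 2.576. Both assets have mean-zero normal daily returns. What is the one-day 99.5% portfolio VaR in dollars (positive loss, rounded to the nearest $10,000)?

$8,670,000

σ_p² = 0.5²·2.71² + 0.5²·0.43² + 2·-0.12·0.5·0.5·2.71·0.43 = 1.8123 (%²).
σ_p = √1.8123 = 1.346%.
VaR = 2.576 × 1.346% = 3.467%; on $250,000,000 that is $8,667,500.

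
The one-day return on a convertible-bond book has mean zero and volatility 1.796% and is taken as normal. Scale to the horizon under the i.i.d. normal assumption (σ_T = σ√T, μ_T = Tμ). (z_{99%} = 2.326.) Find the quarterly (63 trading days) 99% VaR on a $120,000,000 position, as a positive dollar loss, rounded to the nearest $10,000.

$39,790,000

σ_{63d} = 1.796% × √63 = 14.255%.
VaR = 2.326 × 14.255% = 33.157%.
On $120,000,000: 0.33157 × $120,000,000 = $39,788,400.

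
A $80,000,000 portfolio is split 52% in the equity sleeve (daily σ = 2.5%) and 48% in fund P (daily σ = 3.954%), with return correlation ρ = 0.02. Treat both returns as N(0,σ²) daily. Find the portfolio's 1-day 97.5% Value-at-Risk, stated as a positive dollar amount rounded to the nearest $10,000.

σ_p² = 0.52²·2.5² + 0.48²·3.954² + 2·0.02·0.52·0.48·2.5·3.954 = 5.3908 (%²).
σ_p = √5.3908 = 2.322%.
At 97.5%, z = 1.960.
VaR = 1.960 × 2.322% = 4.551%; on $80,000,000 that is $3,640,800.

$3,640,000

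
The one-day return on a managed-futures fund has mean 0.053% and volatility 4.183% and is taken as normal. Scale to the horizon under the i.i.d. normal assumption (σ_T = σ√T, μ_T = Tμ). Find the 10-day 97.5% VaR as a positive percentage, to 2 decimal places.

25.40%

At 97.5%, z = 1.960.
σ_{10d} = 4.183% × √10 = 13.228%; μ_{10d} = 10 × 0.053% = 0.530%.
VaR = −(0.530%) + 1.960 × 13.228% = 25.397%.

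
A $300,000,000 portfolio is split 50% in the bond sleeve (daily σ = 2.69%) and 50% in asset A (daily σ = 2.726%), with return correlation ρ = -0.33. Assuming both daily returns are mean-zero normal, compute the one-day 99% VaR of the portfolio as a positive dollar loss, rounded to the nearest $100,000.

σ_p² = 0.5²·2.69² + 0.5²·2.726² + 2·-0.33·0.5·0.5·2.69·2.726 = 2.4569 (%²).
σ_p = √2.4569 = 1.567%.
At 99%, z = 2.326.
VaR = 2.326 × 1.567% = 3.645%; on $300,000,000 that is $10,935,000.

$10,900,000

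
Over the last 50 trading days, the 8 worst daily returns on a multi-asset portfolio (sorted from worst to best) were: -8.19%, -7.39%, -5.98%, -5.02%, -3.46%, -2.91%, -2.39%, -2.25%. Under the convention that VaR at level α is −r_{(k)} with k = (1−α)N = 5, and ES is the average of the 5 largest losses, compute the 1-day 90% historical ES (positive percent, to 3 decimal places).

6.008%

The 5 worst returns sum to -30.04%.
ES = −(-30.04%) / 5 = 6.008%.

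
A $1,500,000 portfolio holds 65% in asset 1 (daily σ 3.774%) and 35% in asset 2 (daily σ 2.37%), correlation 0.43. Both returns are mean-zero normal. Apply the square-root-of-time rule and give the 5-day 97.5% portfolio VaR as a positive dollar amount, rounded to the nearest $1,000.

$191,000

σ_p = √(0.65²·3.774² + 0.35²·2.37² + 2·0.43·0.65·0.35·3.774·2.37) = 2.908%.
σ_{5d} = 2.908% × √5 = 6.502%.
z(97.5%) = 1.960.
VaR = 1.960 × 6.502% = 12.744%; on $1,500,000 that is $191,160.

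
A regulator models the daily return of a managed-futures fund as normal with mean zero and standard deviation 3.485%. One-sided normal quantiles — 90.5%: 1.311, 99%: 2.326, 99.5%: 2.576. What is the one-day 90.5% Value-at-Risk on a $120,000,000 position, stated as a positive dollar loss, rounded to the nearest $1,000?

$5,483,000

VaR = z·σ = 1.311 × 3.485% = 4.569%.
On $120,000,000: 0.04569 × $120,000,000 = $5,482,800.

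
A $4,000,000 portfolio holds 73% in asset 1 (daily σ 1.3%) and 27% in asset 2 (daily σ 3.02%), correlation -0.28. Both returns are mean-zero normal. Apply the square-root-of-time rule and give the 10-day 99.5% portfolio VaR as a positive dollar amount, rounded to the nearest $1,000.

$347,000

σ_p = √(0.73²·1.3² + 0.27²·3.02² + 2·-0.28·0.73·0.27·1.3·3.02) = 1.064%.
σ_{10d} = 1.064% × √10 = 3.365%.
z(99.5%) = 2.576.
VaR = 2.576 × 3.365% = 8.668%; on $4,000,000 that is $346,720.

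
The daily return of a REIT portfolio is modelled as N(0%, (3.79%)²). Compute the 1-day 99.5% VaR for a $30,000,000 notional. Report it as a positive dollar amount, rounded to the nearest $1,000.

$2,929,000

At 99.5% one-sided, z = 2.576.
VaR = z·σ = 2.576 × 3.79% = 9.763%.
On $30,000,000: 0.09763 × $30,000,000 = $2,928,900.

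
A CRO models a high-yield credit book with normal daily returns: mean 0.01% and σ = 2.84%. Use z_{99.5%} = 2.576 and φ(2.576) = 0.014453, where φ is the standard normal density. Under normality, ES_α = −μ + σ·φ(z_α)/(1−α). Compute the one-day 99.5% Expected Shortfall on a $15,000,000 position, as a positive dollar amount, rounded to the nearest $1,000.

$1,230,000

Tail multiplier: φ(z)/(1−α) = 0.014453 / 0.005 = 2.891.
ES = −(0.01%) + 2.84% × 2.891 = 8.200%.
On $15,000,000: 0.08200 × $15,000,000 = $1,230,000.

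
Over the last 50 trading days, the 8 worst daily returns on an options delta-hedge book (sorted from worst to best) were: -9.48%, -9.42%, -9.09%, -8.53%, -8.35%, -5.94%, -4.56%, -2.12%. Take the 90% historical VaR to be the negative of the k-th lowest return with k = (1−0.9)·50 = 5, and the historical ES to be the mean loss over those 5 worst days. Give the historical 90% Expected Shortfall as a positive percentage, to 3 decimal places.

8.974%

The 5 worst returns sum to -44.87%.
ES = −(-44.87%) / 5 = 8.974%.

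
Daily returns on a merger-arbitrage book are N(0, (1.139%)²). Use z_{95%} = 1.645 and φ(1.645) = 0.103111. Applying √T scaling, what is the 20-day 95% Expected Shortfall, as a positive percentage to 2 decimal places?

10.50%

σ_{20d} = 1.139% × √20 = 5.094%.
ES multiplier = φ(z)/(1−α) = 0.103111/0.05 = 2.062.
ES = 5.094% × 2.062 = 10.504%.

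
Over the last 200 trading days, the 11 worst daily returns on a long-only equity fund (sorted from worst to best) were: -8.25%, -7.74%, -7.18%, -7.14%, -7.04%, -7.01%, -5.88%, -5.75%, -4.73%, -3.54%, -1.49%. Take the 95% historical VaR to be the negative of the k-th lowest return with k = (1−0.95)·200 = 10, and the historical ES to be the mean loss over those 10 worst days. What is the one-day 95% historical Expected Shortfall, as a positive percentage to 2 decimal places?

6.43%

The 10 worst returns sum to -64.26%.
ES = −(-64.26%) / 10 = 6.426% ≈ 6.43%.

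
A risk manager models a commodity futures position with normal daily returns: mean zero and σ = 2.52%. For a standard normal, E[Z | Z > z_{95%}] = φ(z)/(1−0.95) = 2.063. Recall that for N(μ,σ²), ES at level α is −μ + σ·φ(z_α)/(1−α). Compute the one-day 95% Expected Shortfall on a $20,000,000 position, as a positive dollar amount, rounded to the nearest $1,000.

ES = 2.52% × 2.063 = 5.199%.
On $20,000,000: 0.05199 × $20,000,000 = $1,039,800.

$1,040,000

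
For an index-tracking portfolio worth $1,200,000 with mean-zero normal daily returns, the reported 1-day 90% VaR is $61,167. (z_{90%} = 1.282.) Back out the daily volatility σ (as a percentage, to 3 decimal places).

VaR as a fraction: $61,167 / $1,200,000 = 5.097%.
σ = VaR / z = 5.097% / 1.282 = 3.976%.

3.976%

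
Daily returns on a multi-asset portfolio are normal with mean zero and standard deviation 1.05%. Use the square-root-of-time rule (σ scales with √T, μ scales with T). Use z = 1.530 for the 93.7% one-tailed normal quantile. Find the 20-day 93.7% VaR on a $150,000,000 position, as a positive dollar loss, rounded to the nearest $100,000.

$10,800,000

σ_{20d} = 1.05% × √20 = 4.696%.
VaR = 1.530 × 4.696% = 7.185%.
On $150,000,000: 0.07185 × $150,000,000 = $10,777,500.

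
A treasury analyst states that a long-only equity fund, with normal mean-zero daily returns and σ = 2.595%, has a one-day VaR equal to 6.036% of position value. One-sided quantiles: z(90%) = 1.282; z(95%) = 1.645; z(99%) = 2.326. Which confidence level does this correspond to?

99%

Implied z = VaR/σ = 6.036 / 2.595 = 2.326.
This matches z(99%) = 2.326.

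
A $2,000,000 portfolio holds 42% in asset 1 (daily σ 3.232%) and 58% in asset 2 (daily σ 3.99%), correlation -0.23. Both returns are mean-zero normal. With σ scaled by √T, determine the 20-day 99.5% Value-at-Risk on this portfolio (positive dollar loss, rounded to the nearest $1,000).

$553,000

σ_p = √(0.42²·3.232² + 0.58²·3.99² + 2·-0.23·0.42·0.58·3.232·3.99) = 2.399%.
σ_{20d} = 2.399% × √20 = 10.729%.
z(99.5%) = 2.576.
VaR = 2.576 × 10.729% = 27.638%; on $2,000,000 that is $552,760.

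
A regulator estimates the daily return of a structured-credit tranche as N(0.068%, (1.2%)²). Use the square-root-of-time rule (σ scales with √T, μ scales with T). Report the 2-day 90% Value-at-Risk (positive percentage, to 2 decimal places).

2.04%

At 90%, z = 1.282.
σ_{2d} = 1.2% × √2 = 1.697%; μ_{2d} = 2 × 0.068% = 0.136%.
VaR = −(0.136%) + 1.282 × 1.697% = 2.040%.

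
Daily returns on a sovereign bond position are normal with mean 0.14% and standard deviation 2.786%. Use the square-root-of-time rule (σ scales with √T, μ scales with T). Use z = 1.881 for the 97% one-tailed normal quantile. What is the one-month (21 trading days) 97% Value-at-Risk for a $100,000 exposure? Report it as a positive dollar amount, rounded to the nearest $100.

σ_{21d} = 2.786% × √21 = 12.767%; μ_{21d} = 21 × 0.14% = 2.940%.
VaR = −(2.940%) + 1.881 × 12.767% = 21.075%.
On $100,000: 0.21075 × $100,000 = $21,075.

$21,100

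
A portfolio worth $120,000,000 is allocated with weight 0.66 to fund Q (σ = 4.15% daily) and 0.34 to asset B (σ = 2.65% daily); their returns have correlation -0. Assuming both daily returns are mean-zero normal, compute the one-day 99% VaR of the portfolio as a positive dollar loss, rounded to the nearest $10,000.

$8,050,000

σ_p² = 0.66²·4.15² + 0.34²·2.65² + 2·-0·0.66·0.34·4.15·2.65 = 8.3139 (%²).
σ_p = √8.3139 = 2.883%.
At 99%, z = 2.326.
VaR = 2.326 × 2.883% = 6.706%; on $120,000,000 that is $8,047,200.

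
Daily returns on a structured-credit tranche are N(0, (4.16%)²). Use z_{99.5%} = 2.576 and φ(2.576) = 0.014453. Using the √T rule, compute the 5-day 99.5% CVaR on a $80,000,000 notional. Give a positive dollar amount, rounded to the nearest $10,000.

$21,510,000

σ_{5d} = 4.16% × √5 = 9.302%.
ES multiplier = φ(z)/(1−α) = 0.014453/0.005 = 2.891.
ES = 9.302% × 2.891 = 26.892%; on $80,000,000: $21,513,600.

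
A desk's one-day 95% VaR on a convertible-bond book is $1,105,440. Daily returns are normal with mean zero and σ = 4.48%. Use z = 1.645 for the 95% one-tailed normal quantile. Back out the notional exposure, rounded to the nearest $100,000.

VaR as a fraction of value: z·σ = 1.645 × 4.48% = 7.3696%.
Position = $1,105,440 / 0.073696 = $15,000,000.

$15,000,000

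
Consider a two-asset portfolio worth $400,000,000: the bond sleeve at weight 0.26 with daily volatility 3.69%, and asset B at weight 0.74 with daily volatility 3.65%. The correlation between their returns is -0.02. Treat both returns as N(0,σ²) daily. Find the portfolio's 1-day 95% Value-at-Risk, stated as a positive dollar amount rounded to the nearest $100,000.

$18,700,000

σ_p² = 0.26²·3.69² + 0.74²·3.65² + 2·-0.02·0.26·0.74·3.69·3.65 = 8.1122 (%²).
σ_p = √8.1122 = 2.848%.
At 95%, z = 1.645.
VaR = 1.645 × 2.848% = 4.685%; on $400,000,000 that is $18,740,000.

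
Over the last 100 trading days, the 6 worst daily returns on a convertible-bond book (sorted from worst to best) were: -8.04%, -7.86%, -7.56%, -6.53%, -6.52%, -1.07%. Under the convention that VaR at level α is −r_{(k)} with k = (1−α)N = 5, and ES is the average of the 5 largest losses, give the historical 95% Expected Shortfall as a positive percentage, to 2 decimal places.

The 5 worst returns sum to -36.51%.
ES = −(-36.51%) / 5 = 7.302% ≈ 7.30%.

7.30%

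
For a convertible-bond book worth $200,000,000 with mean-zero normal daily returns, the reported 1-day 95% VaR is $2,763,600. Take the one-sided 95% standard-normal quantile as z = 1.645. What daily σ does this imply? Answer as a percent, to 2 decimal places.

0.84%

VaR as a fraction: $2,763,600 / $200,000,000 = 1.382%.
σ = VaR / z = 1.382% / 1.645 = 0.840%.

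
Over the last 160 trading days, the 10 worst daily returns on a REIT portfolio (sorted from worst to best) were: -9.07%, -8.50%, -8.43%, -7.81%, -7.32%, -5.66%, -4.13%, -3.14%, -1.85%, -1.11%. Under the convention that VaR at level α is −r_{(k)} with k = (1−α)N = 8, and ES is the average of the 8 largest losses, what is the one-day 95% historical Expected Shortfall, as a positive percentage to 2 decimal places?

6.76%

The 8 worst returns sum to -54.06%.
ES = −(-54.06%) / 8 = 6.7575% ≈ 6.76%.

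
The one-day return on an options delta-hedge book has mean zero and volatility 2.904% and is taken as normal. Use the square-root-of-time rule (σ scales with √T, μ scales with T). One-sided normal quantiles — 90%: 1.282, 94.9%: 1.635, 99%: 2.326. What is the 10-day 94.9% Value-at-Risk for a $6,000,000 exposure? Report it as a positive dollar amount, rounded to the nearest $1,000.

$901,000

σ_{10d} = 2.904% × √10 = 9.183%.
VaR = 1.635 × 9.183% = 15.014%.
On $6,000,000: 0.15014 × $6,000,000 = $900,840.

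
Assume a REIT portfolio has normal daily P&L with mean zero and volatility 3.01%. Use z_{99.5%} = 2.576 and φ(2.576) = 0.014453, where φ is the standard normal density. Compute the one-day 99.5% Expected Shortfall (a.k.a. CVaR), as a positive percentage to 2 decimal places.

8.70%

Tail multiplier: φ(z)/(1−α) = 0.014453 / 0.005 = 2.891.
ES = 3.01% × 2.891 = 8.702%.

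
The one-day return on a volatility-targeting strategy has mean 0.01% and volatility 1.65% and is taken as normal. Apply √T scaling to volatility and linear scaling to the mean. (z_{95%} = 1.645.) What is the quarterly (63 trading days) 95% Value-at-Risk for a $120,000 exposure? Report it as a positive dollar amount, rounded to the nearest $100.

σ_{63d} = 1.65% × √63 = 13.096%; μ_{63d} = 63 × 0.01% = 0.630%.
VaR = −(0.630%) + 1.645 × 13.096% = 20.913%.
On $120,000: 0.20913 × $120,000 = $25,096.

$25,100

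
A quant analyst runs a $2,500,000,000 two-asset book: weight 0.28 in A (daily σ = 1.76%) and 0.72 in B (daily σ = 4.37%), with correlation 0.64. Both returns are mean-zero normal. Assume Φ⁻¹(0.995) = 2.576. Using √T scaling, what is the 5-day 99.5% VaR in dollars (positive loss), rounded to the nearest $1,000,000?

$501,000,000

σ_p = √(0.28²·1.76² + 0.72²·4.37² + 2·0.64·0.28·0.72·1.76·4.37) = 3.482%.
σ_{5d} = 3.482% × √5 = 7.786%.
VaR = 2.576 × 7.786% = 20.057%; on $2,500,000,000 that is $501,425,000.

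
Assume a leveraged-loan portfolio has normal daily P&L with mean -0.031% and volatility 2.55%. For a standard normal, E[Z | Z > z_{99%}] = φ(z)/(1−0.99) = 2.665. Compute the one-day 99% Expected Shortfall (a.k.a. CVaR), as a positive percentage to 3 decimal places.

ES = −(-0.031%) + 2.55% × 2.665 = 6.827%.

6.827%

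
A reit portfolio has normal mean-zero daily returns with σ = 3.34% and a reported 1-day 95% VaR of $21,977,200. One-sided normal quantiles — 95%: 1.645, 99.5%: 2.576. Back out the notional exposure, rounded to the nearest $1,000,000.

VaR as a fraction of value: z·σ = 1.645 × 3.34% = 5.4943%.
Position = $21,977,200 / 0.054943 = $400,000,000.

$400,000,000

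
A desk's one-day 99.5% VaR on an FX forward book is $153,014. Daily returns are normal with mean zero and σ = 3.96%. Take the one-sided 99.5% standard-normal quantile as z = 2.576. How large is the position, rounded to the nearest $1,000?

VaR as a fraction of value: z·σ = 2.576 × 3.96% = 10.201%.
Position = $153,014 / 0.10201 = $1,499,996.

$1,500,000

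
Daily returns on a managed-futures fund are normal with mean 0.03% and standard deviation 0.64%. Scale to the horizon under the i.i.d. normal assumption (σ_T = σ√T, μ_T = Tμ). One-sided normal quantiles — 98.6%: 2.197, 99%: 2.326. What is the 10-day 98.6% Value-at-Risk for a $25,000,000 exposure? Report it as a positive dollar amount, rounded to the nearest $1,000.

σ_{10d} = 0.64% × √10 = 2.024%; μ_{10d} = 10 × 0.03% = 0.300%.
VaR = −(0.300%) + 2.197 × 2.024% = 4.147%.
On $25,000,000: 0.04147 × $25,000,000 = $1,036,750.

$1,037,000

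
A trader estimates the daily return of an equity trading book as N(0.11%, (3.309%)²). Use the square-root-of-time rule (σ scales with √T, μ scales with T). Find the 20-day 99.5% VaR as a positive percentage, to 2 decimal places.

At 99.5%, z = 2.576.
σ_{20d} = 3.309% × √20 = 14.798%; μ_{20d} = 20 × 0.11% = 2.200%.
VaR = −(2.200%) + 2.576 × 14.798% = 35.920%.

35.92%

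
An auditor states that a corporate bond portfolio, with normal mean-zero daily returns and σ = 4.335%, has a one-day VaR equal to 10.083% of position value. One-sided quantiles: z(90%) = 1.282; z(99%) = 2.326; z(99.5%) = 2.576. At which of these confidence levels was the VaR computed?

Implied z = VaR/σ = 10.083 / 4.335 = 2.326.
This matches z(99%) = 2.326.

99%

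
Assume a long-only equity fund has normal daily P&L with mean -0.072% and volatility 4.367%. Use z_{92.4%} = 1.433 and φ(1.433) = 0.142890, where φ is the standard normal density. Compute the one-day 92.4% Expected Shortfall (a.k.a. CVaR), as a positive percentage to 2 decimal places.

Tail multiplier: φ(z)/(1−α) = 0.142890 / 0.076 = 1.880.
ES = −(-0.072%) + 4.367% × 1.880 = 8.282%.

8.28%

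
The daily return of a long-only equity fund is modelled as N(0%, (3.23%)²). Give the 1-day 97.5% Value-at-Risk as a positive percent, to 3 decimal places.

At 97.5% one-sided, z = 1.960.
VaR = z·σ = 1.960 × 3.23% = 6.331%.

6.331%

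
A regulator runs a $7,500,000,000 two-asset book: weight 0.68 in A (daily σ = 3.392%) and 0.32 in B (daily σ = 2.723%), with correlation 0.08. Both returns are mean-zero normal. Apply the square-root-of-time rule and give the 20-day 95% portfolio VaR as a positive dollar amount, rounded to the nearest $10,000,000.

σ_p = √(0.68²·3.392² + 0.32²·2.723² + 2·0.08·0.68·0.32·3.392·2.723) = 2.530%.
σ_{20d} = 2.530% × √20 = 11.315%.
z(95%) = 1.645.
VaR = 1.645 × 11.315% = 18.613%; on $7,500,000,000 that is $1,395,975,000.

$1,400,000,000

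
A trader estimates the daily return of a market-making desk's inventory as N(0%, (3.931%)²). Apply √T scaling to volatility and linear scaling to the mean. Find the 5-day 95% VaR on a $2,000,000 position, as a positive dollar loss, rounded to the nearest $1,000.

At 95%, z = 1.645.
σ_{5d} = 3.931% × √5 = 8.790%.
VaR = 1.645 × 8.790% = 14.460%.
On $2,000,000: 0.14460 × $2,000,000 = $289,200.

$289,000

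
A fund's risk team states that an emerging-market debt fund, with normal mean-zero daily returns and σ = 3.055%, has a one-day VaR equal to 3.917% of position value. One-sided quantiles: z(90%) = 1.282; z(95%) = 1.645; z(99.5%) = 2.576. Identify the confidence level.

90%

Implied z = VaR/σ = 3.917 / 3.055 = 1.282.
This matches z(90%) = 1.282.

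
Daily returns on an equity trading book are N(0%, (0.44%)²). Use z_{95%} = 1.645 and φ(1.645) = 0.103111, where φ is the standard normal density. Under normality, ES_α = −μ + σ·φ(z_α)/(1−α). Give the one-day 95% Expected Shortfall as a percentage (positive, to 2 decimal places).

Tail multiplier: φ(z)/(1−α) = 0.103111 / 0.05 = 2.062.
ES = 0.44% × 2.062 = 0.907%.

0.91%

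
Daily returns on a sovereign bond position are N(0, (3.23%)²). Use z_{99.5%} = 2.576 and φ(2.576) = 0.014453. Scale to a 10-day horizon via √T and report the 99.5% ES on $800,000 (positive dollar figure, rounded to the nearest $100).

σ_{10d} = 3.23% × √10 = 10.214%.
ES multiplier = φ(z)/(1−α) = 0.014453/0.005 = 2.891.
ES = 10.214% × 2.891 = 29.529%; on $800,000: $236,232.

$236,200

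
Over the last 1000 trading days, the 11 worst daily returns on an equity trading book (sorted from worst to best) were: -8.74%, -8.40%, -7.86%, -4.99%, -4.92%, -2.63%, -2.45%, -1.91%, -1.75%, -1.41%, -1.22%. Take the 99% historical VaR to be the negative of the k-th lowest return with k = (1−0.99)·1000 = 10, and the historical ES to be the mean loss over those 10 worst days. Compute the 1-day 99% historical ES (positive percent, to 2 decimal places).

4.51%

The 10 worst returns sum to -45.06%.
ES = −(-45.06%) / 10 = 4.506% ≈ 4.51%.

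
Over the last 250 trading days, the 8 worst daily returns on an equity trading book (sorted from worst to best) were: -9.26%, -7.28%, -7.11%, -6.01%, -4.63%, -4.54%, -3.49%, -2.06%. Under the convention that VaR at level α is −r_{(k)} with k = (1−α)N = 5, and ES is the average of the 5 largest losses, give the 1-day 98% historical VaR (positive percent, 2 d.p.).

4.63%

k = 5; the 5th lowest return is -4.63%, so VaR = 4.63%.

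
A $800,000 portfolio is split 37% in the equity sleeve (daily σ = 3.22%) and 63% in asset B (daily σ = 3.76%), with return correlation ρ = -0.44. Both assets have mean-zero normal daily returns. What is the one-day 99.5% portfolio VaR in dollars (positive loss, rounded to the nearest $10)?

σ_p² = 0.37²·3.22² + 0.63²·3.76² + 2·-0.44·0.37·0.63·3.22·3.76 = 4.5471 (%²).
σ_p = √4.5471 = 2.132%.
At 99.5%, z = 2.576.
VaR = 2.576 × 2.132% = 5.492%; on $800,000 that is $43,936.

$43,940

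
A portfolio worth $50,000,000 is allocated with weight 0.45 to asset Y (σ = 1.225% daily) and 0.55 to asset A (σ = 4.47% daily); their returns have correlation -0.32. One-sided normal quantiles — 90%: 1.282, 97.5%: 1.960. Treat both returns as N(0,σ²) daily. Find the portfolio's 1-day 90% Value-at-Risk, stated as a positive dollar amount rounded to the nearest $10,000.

$1,500,000

σ_p² = 0.45²·1.225² + 0.55²·4.47² + 2·-0.32·0.45·0.55·1.225·4.47 = 5.4807 (%²).
σ_p = √5.4807 = 2.341%.
VaR = 1.282 × 2.341% = 3.001%; on $50,000,000 that is $1,500,500.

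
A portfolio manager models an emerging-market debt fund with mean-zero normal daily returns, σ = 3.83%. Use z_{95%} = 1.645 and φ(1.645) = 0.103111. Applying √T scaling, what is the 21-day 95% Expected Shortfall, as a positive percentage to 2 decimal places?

36.19%

σ_{21d} = 3.83% × √21 = 17.551%.
ES multiplier = φ(z)/(1−α) = 0.103111/0.05 = 2.062.
ES = 17.551% × 2.062 = 36.190%.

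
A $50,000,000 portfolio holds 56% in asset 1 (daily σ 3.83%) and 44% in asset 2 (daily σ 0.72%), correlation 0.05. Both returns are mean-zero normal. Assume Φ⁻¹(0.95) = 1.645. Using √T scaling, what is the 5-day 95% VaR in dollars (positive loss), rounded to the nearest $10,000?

$4,020,000

σ_p = √(0.56²·3.83² + 0.44²·0.72² + 2·0.05·0.56·0.44·3.83·0.72) = 2.184%.
σ_{5d} = 2.184% × √5 = 4.884%.
VaR = 1.645 × 4.884% = 8.034%; on $50,000,000 that is $4,017,000.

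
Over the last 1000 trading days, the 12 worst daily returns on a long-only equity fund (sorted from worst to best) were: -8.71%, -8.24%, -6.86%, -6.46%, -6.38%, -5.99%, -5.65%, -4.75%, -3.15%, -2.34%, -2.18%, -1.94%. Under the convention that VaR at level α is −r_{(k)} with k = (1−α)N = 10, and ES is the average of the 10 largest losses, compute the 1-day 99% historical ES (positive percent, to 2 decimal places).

The 10 worst returns sum to -58.53%.
ES = −(-58.53%) / 10 = 5.853% ≈ 5.85%.

5.85%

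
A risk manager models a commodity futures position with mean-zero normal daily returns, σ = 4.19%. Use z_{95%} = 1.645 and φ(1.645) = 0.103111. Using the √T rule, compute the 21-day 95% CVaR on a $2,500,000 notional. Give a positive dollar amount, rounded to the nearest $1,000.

σ_{21d} = 4.19% × √21 = 19.201%.
ES multiplier = φ(z)/(1−α) = 0.103111/0.05 = 2.062.
ES = 19.201% × 2.062 = 39.592%; on $2,500,000: $989,800.

$990,000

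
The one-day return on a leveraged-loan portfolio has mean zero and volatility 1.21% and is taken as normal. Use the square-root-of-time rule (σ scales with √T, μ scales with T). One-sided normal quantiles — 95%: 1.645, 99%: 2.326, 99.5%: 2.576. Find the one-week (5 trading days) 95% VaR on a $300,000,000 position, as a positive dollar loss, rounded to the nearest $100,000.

σ_{5d} = 1.21% × √5 = 2.706%.
VaR = 1.645 × 2.706% = 4.451%.
On $300,000,000: 0.04451 × $300,000,000 = $13,353,000.

$13,400,000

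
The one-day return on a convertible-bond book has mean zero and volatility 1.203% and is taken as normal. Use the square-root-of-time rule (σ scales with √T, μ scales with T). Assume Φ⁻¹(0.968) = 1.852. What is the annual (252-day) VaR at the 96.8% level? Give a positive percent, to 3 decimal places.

σ_{252d} = 1.203% × √252 = 19.097%.
VaR = 1.852 × 19.097% = 35.368%.

35.368%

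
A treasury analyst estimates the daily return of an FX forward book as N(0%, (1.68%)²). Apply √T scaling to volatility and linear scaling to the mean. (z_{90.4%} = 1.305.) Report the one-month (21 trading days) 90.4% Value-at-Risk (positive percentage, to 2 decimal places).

σ_{21d} = 1.68% × √21 = 7.699%.
VaR = 1.305 × 7.699% = 10.047%.

10.05%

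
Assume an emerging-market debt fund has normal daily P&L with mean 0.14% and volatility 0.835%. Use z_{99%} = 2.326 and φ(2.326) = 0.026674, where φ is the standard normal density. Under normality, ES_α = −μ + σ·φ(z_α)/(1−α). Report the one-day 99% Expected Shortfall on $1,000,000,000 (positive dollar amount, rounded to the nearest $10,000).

Tail multiplier: φ(z)/(1−α) = 0.026674 / 0.01 = 2.667.
ES = −(0.14%) + 0.835% × 2.667 = 2.087%.
On $1,000,000,000: 0.02087 × $1,000,000,000 = $20,870,000.

$20,870,000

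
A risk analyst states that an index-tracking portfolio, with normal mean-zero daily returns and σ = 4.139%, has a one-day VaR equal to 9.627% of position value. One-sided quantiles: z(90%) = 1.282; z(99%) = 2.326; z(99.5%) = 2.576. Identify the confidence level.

Implied z = VaR/σ = 9.627 / 4.139 = 2.326.
This matches z(99%) = 2.326.

99%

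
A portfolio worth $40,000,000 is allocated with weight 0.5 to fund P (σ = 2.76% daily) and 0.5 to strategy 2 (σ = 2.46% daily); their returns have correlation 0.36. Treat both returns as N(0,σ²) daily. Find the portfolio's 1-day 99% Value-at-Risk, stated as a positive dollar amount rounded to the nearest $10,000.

σ_p² = 0.5²·2.76² + 0.5²·2.46² + 2·0.36·0.5·0.5·2.76·2.46 = 4.6394 (%²).
σ_p = √4.6394 = 2.154%.
At 99%, z = 2.326.
VaR = 2.326 × 2.154% = 5.010%; on $40,000,000 that is $2,004,000.

$2,000,000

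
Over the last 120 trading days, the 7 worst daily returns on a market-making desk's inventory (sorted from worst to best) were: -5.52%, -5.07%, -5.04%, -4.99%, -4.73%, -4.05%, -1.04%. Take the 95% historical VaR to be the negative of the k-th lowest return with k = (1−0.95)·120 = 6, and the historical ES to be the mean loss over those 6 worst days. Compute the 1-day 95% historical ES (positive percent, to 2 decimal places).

4.90%

The 6 worst returns sum to -29.40%.
ES = −(-29.40%) / 6 = 4.9% ≈ 4.90%.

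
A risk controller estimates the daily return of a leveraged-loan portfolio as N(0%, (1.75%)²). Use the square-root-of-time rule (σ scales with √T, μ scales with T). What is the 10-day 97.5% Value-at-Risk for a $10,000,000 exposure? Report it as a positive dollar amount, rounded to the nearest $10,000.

$1,080,000

At 97.5%, z = 1.960.
σ_{10d} = 1.75% × √10 = 5.534%.
VaR = 1.960 × 5.534% = 10.847%.
On $10,000,000: 0.10847 × $10,000,000 = $1,084,700.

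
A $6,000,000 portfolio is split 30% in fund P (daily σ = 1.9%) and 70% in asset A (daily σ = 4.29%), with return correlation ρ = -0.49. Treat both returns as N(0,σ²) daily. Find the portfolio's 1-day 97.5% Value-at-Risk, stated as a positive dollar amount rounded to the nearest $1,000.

$326,000

σ_p² = 0.3²·1.9² + 0.7²·4.29² + 2·-0.49·0.3·0.7·1.9·4.29 = 7.6654 (%²).
σ_p = √7.6654 = 2.769%.
At 97.5%, z = 1.960.
VaR = 1.960 × 2.769% = 5.427%; on $6,000,000 that is $325,620.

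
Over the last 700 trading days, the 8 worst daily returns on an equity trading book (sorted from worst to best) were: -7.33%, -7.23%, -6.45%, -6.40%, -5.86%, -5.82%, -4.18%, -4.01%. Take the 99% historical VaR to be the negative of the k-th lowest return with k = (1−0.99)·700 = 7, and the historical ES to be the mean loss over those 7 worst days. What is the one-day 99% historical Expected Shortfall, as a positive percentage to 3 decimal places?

The 7 worst returns sum to -43.27%.
ES = −(-43.27%) / 7 = 6.1814…% ≈ 6.181%.

6.181%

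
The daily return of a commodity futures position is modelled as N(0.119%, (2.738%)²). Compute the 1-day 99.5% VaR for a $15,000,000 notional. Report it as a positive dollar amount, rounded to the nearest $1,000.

At 99.5% one-sided, z = 2.576.
VaR = −μ + z·σ = −(0.119%) + 2.576 × 2.738% = 6.934%.
On $15,000,000: 0.06934 × $15,000,000 = $1,040,100.

$1,040,000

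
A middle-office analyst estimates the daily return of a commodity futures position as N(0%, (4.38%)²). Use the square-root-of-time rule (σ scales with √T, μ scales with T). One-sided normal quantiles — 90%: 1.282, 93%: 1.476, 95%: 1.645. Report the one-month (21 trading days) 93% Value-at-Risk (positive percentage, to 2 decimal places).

σ_{21d} = 4.38% × √21 = 20.072%.
VaR = 1.476 × 20.072% = 29.626%.

29.63%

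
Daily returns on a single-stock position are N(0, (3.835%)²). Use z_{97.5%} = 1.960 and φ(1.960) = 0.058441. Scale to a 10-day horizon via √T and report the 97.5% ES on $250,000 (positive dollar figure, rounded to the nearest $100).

σ_{10d} = 3.835% × √10 = 12.127%.
ES multiplier = φ(z)/(1−α) = 0.058441/0.025 = 2.338.
ES = 12.127% × 2.338 = 28.353%; on $250,000: $70,882.

$70,900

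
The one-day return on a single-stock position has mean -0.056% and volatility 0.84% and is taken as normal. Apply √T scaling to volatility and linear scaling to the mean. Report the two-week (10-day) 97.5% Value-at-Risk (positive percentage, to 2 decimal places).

At 97.5%, z = 1.960.
σ_{10d} = 0.84% × √10 = 2.656%; μ_{10d} = 10 × -0.056% = -0.560%.
VaR = −(-0.560%) + 1.960 × 2.656% = 5.766%.

5.77%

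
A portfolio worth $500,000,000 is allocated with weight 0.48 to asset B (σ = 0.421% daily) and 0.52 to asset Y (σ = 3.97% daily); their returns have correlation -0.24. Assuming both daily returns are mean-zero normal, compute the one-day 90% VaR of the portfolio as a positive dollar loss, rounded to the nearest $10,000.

$12,980,000

σ_p² = 0.48²·0.421² + 0.52²·3.97² + 2·-0.24·0.48·0.52·0.421·3.97 = 4.1023 (%²).
σ_p = √4.1023 = 2.025%.
At 90%, z = 1.282.
VaR = 1.282 × 2.025% = 2.596%; on $500,000,000 that is $12,980,000.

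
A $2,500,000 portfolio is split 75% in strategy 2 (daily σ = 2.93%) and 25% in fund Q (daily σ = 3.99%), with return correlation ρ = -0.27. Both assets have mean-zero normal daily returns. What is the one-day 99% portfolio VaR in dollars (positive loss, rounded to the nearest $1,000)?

σ_p² = 0.75²·2.93² + 0.25²·3.99² + 2·-0.27·0.75·0.25·2.93·3.99 = 4.6403 (%²).
σ_p = √4.6403 = 2.154%.
At 99%, z = 2.326.
VaR = 2.326 × 2.154% = 5.010%; on $2,500,000 that is $125,250.

$125,000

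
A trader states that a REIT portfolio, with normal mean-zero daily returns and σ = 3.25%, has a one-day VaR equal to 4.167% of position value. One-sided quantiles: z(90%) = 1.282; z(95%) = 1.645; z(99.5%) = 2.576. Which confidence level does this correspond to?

Implied z = VaR/σ = 4.167 / 3.25 = 1.282.
This matches z(90%) = 1.282.

90%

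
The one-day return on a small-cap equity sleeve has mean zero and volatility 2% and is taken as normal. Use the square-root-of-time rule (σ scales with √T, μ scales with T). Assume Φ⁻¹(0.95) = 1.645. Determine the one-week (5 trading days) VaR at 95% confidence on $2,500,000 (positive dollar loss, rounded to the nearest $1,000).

$184,000

σ_{5d} = 2% × √5 = 4.472%.
VaR = 1.645 × 4.472% = 7.356%.
On $2,500,000: 0.07356 × $2,500,000 = $183,900.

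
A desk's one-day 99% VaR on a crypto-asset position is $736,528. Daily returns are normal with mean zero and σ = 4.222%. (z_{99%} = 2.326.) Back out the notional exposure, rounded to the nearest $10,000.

$7,500,000

VaR as a fraction of value: z·σ = 2.326 × 4.222% = 9.82037%.
Position = $736,528 / 0.0982037 = $7,500,001.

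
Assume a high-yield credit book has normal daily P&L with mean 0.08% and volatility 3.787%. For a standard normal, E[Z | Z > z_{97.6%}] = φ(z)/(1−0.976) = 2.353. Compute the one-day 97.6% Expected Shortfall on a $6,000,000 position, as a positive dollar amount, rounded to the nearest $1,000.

$530,000

ES = −(0.08%) + 3.787% × 2.353 = 8.831%.
On $6,000,000: 0.08831 × $6,000,000 = $529,860.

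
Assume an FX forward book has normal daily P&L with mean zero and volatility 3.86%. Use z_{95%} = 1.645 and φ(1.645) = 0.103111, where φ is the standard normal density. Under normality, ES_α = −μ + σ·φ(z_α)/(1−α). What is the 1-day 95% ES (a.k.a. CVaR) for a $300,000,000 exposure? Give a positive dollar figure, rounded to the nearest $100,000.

Tail multiplier: φ(z)/(1−α) = 0.103111 / 0.05 = 2.062.
ES = 3.86% × 2.062 = 7.959%.
On $300,000,000: 0.07959 × $300,000,000 = $23,877,000.

$23,900,000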